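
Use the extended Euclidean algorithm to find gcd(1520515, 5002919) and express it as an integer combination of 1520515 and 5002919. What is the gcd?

1

Apply Euclid's algorithm to 5002919 and 1520515:
5002919 = 3·1520515 + 441374
1520515 = 3·441374 + 196393
441374 = 2·196393 + 48588
196393 = 4·48588 + 2041
48588 = 23·2041 + 1645
2041 = 1·1645 + 396
1645 = 4·396 + 61
396 = 6·61 + 30
61 = 2·30 + 1
30 = 30·1 + 0
gcd(1520515, 5002919) = 1.
Express as a combination:
1 = 61 − 2·30
1 = −2·396 + 13·61
1 = 13·1645 − 54·396
1 = −54·2041 + 67·1645
1 = 67·48588 − 1595·2041
1 = −1595·196393 + 6447·48588
1 = 6447·441374 − 14489·196393
1 = −14489·1520515 + 49914·441374
1 = 49914·5002919 − 164231·1520515
So 1 = (49914)·5002919 + (-164231)·1520515.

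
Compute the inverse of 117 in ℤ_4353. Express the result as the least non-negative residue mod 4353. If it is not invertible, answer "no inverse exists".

Compute gcd(117, 4353):
4353 = 37*117 + 24
117 = 4*24 + 21
24 = 1*21 + 3
21 = 7*3 + 0
Since gcd = 3 > 1, 117 is not a unit mod 4353.

no inverse exists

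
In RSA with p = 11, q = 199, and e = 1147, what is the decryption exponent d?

φ(n) = (p−1)(q−1) = 10·198 = 1980.
Need d with 1147·d ≡ 1 (mod 1980). Apply the extended Euclidean algorithm:
1980 = 1×1147 + 833
1147 = 1×833 + 314
833 = 2×314 + 205
314 = 1×205 + 109
205 = 1×109 + 96
109 = 1×96 + 13
96 = 7×13 + 5
13 = 2×5 + 3
5 = 1×3 + 2
3 = 1×2 + 1
2 = 2×1 + 0
Back-substitute:
1 = 3 − 2
1 = −5 + 2·3
1 = 2·13 − 5·5
1 = −5·96 + 37·13
1 = 37·109 − 42·96
1 = −42·205 + 79·109
1 = 79·314 − 121·205
1 = −121·833 + 321·314
1 = 321·1147 − 442·833
1 = −442·1980 + 763·1147
So 1147·763 ≡ 1 (mod 1980), hence d = 763.

763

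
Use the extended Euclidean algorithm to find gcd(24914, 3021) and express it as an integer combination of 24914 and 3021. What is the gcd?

1

Apply Euclid's algorithm to 24914 and 3021:
24914 = 8*3021 + 746
3021 = 4*746 + 37
746 = 20*37 + 6
37 = 6*6 + 1
6 = 6*1 + 0
gcd(24914, 3021) = 1.
Back-substituting:
1 = 37 − 6·6
1 = −6·746 + 121·37
1 = 121·3021 − 490·746
1 = −490·24914 + 4041·3021
So 1 = (-490)·24914 + (4041)·3021.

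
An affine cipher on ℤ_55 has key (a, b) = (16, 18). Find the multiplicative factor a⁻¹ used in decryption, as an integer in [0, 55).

Run Euclid on (55, 16):
55 = 3×16 + 7
16 = 2×7 + 2
7 = 3×2 + 1
2 = 2×1 + 0
Since gcd(16, 55) = 1, back-substitute to write 1 as a combination:
1 = 7 − 3·2
1 = −3·16 + 7·7
1 = 7·55 − 24·16
So 16·(-24) ≡ 1 (mod 55), and -24 ≡ 31 (mod 55).

31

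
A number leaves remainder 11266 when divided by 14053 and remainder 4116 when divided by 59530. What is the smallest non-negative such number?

563396036

Write x = 11266 + 14053·k. Then 14053·k ≡ 4116 − 11266 ≡ 52380 (mod 59530).
Need 14053⁻¹ mod 59530. Extended Euclid on (59530, 14053):
59530 = 4·14053 + 3318
14053 = 4·3318 + 781
3318 = 4·781 + 194
781 = 4·194 + 5
194 = 38·5 + 4
5 = 1·4 + 1
4 = 4·1 + 0
Back-substitute:
1 = 5 − 4
1 = −194 + 39·5
1 = 39·781 − 157·194
1 = −157·3318 + 667·781
1 = 667·14053 − 2825·3318
1 = −2825·59530 + 11967·14053
14053⁻¹ ≡ 11967 (mod 59530), so k ≡ 11967·52380 ≡ 40090 (mod 59530).
x = 11266 + 14053·40090 = 563396036.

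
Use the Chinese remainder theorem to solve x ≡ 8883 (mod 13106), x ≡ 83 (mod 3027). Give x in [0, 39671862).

36941591

Write x = 8883 + 13106·k. Then 13106·k ≡ 83 − 8883 ≡ 281 (mod 3027).
Need 13106⁻¹ mod 3027. Extended Euclid on (3027, 998):
3027 = 3·998 + 33
998 = 30·33 + 8
33 = 4·8 + 1
8 = 8·1 + 0
Back-substitute:
1 = 33 − 4·8
1 = −4·998 + 121·33
1 = 121·3027 − 367·998
13106⁻¹ ≡ 2660 (mod 3027), so k ≡ 2660·281 ≡ 2818 (mod 3027).
x = 8883 + 13106·2818 = 36941591.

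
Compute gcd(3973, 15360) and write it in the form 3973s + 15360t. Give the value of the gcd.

Repeated division:
15360 = 3×3973 + 3441
3973 = 1×3441 + 532
3441 = 6×532 + 249
532 = 2×249 + 34
249 = 7×34 + 11
34 = 3×11 + 1
11 = 11×1 + 0
gcd(3973, 15360) = 1.
Back-substituting:
1 = 34 − 3·11
1 = −3·249 + 22·34
1 = 22·532 − 47·249
1 = −47·3441 + 304·532
1 = 304·3973 − 351·3441
1 = −351·15360 + 1357·3973
So 1 = (-351)·15360 + (1357)·3973.

1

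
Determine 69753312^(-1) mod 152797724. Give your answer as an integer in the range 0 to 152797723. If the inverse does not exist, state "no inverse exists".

no inverse exists

Compute gcd(69753312, 152797724):
152797724 = 2·69753312 + 13291100
69753312 = 5·13291100 + 3297812
13291100 = 4·3297812 + 99852
3297812 = 33·99852 + 2696
99852 = 37·2696 + 100
2696 = 26·100 + 96
100 = 1·96 + 4
96 = 24·4 + 0
gcd(69753312, 152797724) = 4 ≠ 1, so 69753312 has no multiplicative inverse modulo 152797724.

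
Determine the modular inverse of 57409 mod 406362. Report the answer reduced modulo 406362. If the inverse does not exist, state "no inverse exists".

no inverse exists

Compute gcd(57409, 406362):
406362 = 7*57409 + 4499
57409 = 12*4499 + 3421
4499 = 1*3421 + 1078
3421 = 3*1078 + 187
1078 = 5*187 + 143
187 = 1*143 + 44
143 = 3*44 + 11
44 = 4*11 + 0
The gcd is 11, not 1, hence no inverse exists.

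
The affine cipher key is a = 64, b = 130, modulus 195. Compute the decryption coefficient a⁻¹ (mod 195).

Apply the Euclidean algorithm to 195 and 64:
195 = 3*64 + 3
64 = 21*3 + 1
3 = 3*1 + 0
Since gcd(64, 195) = 1, back-substitute to write 1 as a combination:
1 = 64 − 21·3
1 = −21·195 + 64·64
So 64·64 ≡ 1 (mod 195).

64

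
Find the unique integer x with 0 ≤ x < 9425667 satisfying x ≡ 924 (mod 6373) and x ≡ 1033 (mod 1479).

1116199

Write x = 924 + 6373·k. Then 6373·k ≡ 1033 − 924 ≡ 109 (mod 1479).
Need 6373⁻¹ mod 1479. Extended Euclid on (1479, 457):
1479 = 3·457 + 108
457 = 4·108 + 25
108 = 4·25 + 8
25 = 3·8 + 1
8 = 8·1 + 0
Back-substitute:
1 = 25 − 3·8
1 = −3·108 + 13·25
1 = 13·457 − 55·108
1 = −55·1479 + 178·457
6373⁻¹ ≡ 178 (mod 1479), so k ≡ 178·109 ≡ 175 (mod 1479).
x = 924 + 6373·175 = 1116199.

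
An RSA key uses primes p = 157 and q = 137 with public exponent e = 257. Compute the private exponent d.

φ(n) = (p−1)(q−1) = 156·136 = 21216.
Need d with 257·d ≡ 1 (mod 21216). Apply the extended Euclidean algorithm:
21216 = 82*257 + 142
257 = 1*142 + 115
142 = 1*115 + 27
115 = 4*27 + 7
27 = 3*7 + 6
7 = 1*6 + 1
6 = 6*1 + 0
Back-substitute:
1 = 7 − 6
1 = −27 + 4·7
1 = 4·115 − 17·27
1 = −17·142 + 21·115
1 = 21·257 − 38·142
1 = −38·21216 + 3137·257
So 257·3137 ≡ 1 (mod 21216), hence d = 3137.

3137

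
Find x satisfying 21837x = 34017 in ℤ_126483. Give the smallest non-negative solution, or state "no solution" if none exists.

3361

First find gcd(21837, 126483):
126483 = 5*21837 + 17298
21837 = 1*17298 + 4539
17298 = 3*4539 + 3681
4539 = 1*3681 + 858
3681 = 4*858 + 249
858 = 3*249 + 111
249 = 2*111 + 27
111 = 4*27 + 3
27 = 9*3 + 0
gcd = 3 and 3 | 34017, so solutions exist. Divide through by 3: 7279x ≡ 11339 (mod 42161).
Now find 7279⁻¹ mod 42161:
42161 = 5×7279 + 5766
7279 = 1×5766 + 1513
5766 = 3×1513 + 1227
1513 = 1×1227 + 286
1227 = 4×286 + 83
286 = 3×83 + 37
83 = 2×37 + 9
37 = 4×9 + 1
9 = 9×1 + 0
Back-substitute:
1 = 37 − 4·9
1 = −4·83 + 9·37
1 = 9·286 − 31·83
1 = −31·1227 + 133·286
1 = 133·1513 − 164·1227
1 = −164·5766 + 625·1513
1 = 625·7279 − 789·5766
1 = −789·42161 + 4570·7279
So 7279⁻¹ ≡ 4570 (mod 42161).
Then x ≡ 4570·11339 ≡ 3361 (mod 42161); the smallest non-negative solution is x = 3361.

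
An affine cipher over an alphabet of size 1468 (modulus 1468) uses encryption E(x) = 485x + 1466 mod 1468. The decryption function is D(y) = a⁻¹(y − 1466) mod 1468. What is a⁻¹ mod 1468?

Apply the Euclidean algorithm to 1468 and 485:
1468 = 3*485 + 13
485 = 37*13 + 4
13 = 3*4 + 1
4 = 4*1 + 0
Since gcd(485, 1468) = 1, back-substitute to write 1 as a combination:
1 = 13 − 3·4
1 = −3·485 + 112·13
1 = 112·1468 − 339·485
Thus 485·(-339) ≡ 1 (mod 1468); reducing, -339 mod 1468 = 1129.

1129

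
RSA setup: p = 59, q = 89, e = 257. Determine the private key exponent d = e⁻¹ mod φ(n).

φ(n) = (p−1)(q−1) = 58·88 = 5104.
Need d with 257·d ≡ 1 (mod 5104). Apply the extended Euclidean algorithm:
5104 = 19×257 + 221
257 = 1×221 + 36
221 = 6×36 + 5
36 = 7×5 + 1
5 = 5×1 + 0
Back-substitute:
1 = 36 − 7·5
1 = −7·221 + 43·36
1 = 43·257 − 50·221
1 = −50·5104 + 993·257
So 257·993 ≡ 1 (mod 5104), hence d = 993.

993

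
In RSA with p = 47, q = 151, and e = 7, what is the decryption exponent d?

3943

φ(n) = (p−1)(q−1) = 46·150 = 6900.
Need d with 7·d ≡ 1 (mod 6900). Apply the extended Euclidean algorithm:
6900 = 985·7 + 5
7 = 1·5 + 2
5 = 2·2 + 1
2 = 2·1 + 0
Back-substitute:
1 = 5 − 2·2
1 = −2·7 + 3·5
1 = 3·6900 − 2957·7
So 7·(-2957) ≡ 1 (mod 6900), hence d ≡ -2957 ≡ 3943 (mod 6900).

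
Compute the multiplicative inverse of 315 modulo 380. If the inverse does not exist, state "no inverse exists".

Compute gcd(315, 380):
380 = 1×315 + 65
315 = 4×65 + 55
65 = 1×55 + 10
55 = 5×10 + 5
10 = 2×5 + 0
gcd(315, 380) = 5 ≠ 1, so 315 has no multiplicative inverse modulo 380.

no inverse exists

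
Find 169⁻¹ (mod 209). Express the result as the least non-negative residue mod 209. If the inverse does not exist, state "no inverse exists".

47

Extended Euclidean algorithm:
209 = 1·169 + 40
169 = 4·40 + 9
40 = 4·9 + 4
9 = 2·4 + 1
4 = 4·1 + 0
Since gcd(169, 209) = 1, back-substitute to write 1 as a combination:
1 = 9 − 2·4
1 = −2·40 + 9·9
1 = 9·169 − 38·40
1 = −38·209 + 47·169
So 169·47 ≡ 1 (mod 209).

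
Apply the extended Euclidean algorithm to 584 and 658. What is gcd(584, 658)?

2

Repeated division:
658 = 1*584 + 74
584 = 7*74 + 66
74 = 1*66 + 8
66 = 8*8 + 2
8 = 4*2 + 0
gcd(584, 658) = 2.
Express as a combination:
2 = 66 − 8·8
2 = −8·74 + 9·66
2 = 9·584 − 71·74
2 = −71·658 + 80·584
So 2 = (-71)·658 + (80)·584.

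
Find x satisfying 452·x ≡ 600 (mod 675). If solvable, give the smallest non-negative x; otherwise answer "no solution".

300

First find gcd(452, 675):
675 = 1·452 + 223
452 = 2·223 + 6
223 = 37·6 + 1
6 = 6·1 + 0
gcd = 1, so a unique solution mod 675 exists.
Back-substitute for the Bézout coefficients:
1 = 223 − 37·6
1 = −37·452 + 75·223
1 = 75·675 − 112·452
So 452·(-112) ≡ 1 (mod 675), giving 452⁻¹ ≡ 563.
x ≡ 452⁻¹·600 ≡ 563·600 ≡ 300 (mod 675).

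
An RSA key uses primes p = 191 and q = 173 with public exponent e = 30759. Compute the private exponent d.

φ(n) = (p−1)(q−1) = 190·172 = 32680.
Need d with 30759·d ≡ 1 (mod 32680). Apply the extended Euclidean algorithm:
32680 = 1*30759 + 1921
30759 = 16*1921 + 23
1921 = 83*23 + 12
23 = 1*12 + 11
12 = 1*11 + 1
11 = 11*1 + 0
Back-substitute:
1 = 12 − 11
1 = −23 + 2·12
1 = 2·1921 − 167·23
1 = −167·30759 + 2674·1921
1 = 2674·32680 − 2841·30759
So 30759·(-2841) ≡ 1 (mod 32680), hence d ≡ -2841 ≡ 29839 (mod 32680).

29839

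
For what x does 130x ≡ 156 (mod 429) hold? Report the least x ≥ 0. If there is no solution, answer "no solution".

21

First find gcd(130, 429):
429 = 3*130 + 39
130 = 3*39 + 13
39 = 3*13 + 0
gcd = 13 and 13 | 156, so solutions exist. Divide through by 13: 10x ≡ 12 (mod 33).
Now find 10⁻¹ mod 33:
33 = 3×10 + 3
10 = 3×3 + 1
3 = 3×1 + 0
Back-substitute:
1 = 10 − 3·3
1 = −3·33 + 10·10
So 10⁻¹ ≡ 10 (mod 33).
Then x ≡ 10·12 ≡ 21 (mod 33); the smallest non-negative solution is x = 21.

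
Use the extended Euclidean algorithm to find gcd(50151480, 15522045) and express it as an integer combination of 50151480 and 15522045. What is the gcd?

15

Repeated division:
50151480 = 3*15522045 + 3585345
15522045 = 4*3585345 + 1180665
3585345 = 3*1180665 + 43350
1180665 = 27*43350 + 10215
43350 = 4*10215 + 2490
10215 = 4*2490 + 255
2490 = 9*255 + 195
255 = 1*195 + 60
195 = 3*60 + 15
60 = 4*15 + 0
gcd(50151480, 15522045) = 15.
Working backward:
15 = 195 − 3·60
15 = −3·255 + 4·195
15 = 4·2490 − 39·255
15 = −39·10215 + 160·2490
15 = 160·43350 − 679·10215
15 = −679·1180665 + 18493·43350
15 = 18493·3585345 − 56158·1180665
15 = −56158·15522045 + 243125·3585345
15 = 243125·50151480 − 785533·15522045
So 15 = (243125)·50151480 + (-785533)·15522045.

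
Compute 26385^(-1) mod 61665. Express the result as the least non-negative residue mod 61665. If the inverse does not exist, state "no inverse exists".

Compute gcd(26385, 61665):
61665 = 2*26385 + 8895
26385 = 2*8895 + 8595
8895 = 1*8595 + 300
8595 = 28*300 + 195
300 = 1*195 + 105
195 = 1*105 + 90
105 = 1*90 + 15
90 = 6*15 + 0
Since gcd = 15 > 1, 26385 is not a unit mod 61665.

no inverse exists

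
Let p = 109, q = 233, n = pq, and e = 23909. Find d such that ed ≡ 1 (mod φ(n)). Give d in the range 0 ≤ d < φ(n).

φ(n) = (p−1)(q−1) = 108·232 = 25056.
Need d with 23909·d ≡ 1 (mod 25056). Apply the extended Euclidean algorithm:
25056 = 1×23909 + 1147
23909 = 20×1147 + 969
1147 = 1×969 + 178
969 = 5×178 + 79
178 = 2×79 + 20
79 = 3×20 + 19
20 = 1×19 + 1
19 = 19×1 + 0
Back-substitute:
1 = 20 − 19
1 = −79 + 4·20
1 = 4·178 − 9·79
1 = −9·969 + 49·178
1 = 49·1147 − 58·969
1 = −58·23909 + 1209·1147
1 = 1209·25056 − 1267·23909
So 23909·(-1267) ≡ 1 (mod 25056), hence d ≡ -1267 ≡ 23789 (mod 25056).

23789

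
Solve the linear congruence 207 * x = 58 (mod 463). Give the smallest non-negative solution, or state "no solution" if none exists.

300

First find gcd(207, 463):
463 = 2·207 + 49
207 = 4·49 + 11
49 = 4·11 + 5
11 = 2·5 + 1
5 = 5·1 + 0
gcd = 1, so a unique solution mod 463 exists.
Back-substitute for the Bézout coefficients:
1 = 11 − 2·5
1 = −2·49 + 9·11
1 = 9·207 − 38·49
1 = −38·463 + 85·207
So 207·(85) ≡ 1 (mod 463), giving 207⁻¹ ≡ 85.
x ≡ 207⁻¹·58 ≡ 85·58 ≡ 300 (mod 463).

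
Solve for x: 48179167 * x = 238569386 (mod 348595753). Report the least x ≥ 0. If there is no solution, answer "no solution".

125371741

First find gcd(48179167, 348595753):
348595753 = 7·48179167 + 11341584
48179167 = 4·11341584 + 2812831
11341584 = 4·2812831 + 90260
2812831 = 31·90260 + 14771
90260 = 6·14771 + 1634
14771 = 9·1634 + 65
1634 = 25·65 + 9
65 = 7·9 + 2
9 = 4·2 + 1
2 = 2·1 + 0
gcd = 1, so a unique solution mod 348595753 exists.
Back-substitute for the Bézout coefficients:
1 = 9 − 4·2
1 = −4·65 + 29·9
1 = 29·1634 − 729·65
1 = −729·14771 + 6590·1634
1 = 6590·90260 − 40269·14771
1 = −40269·2812831 + 1254929·90260
1 = 1254929·11341584 − 5059985·2812831
1 = −5059985·48179167 + 21494869·11341584
1 = 21494869·348595753 − 155524068·48179167
So 48179167·(-155524068) ≡ 1 (mod 348595753), giving 48179167⁻¹ ≡ 193071685.
x ≡ 48179167⁻¹·238569386 ≡ 193071685·238569386 ≡ 125371741 (mod 348595753).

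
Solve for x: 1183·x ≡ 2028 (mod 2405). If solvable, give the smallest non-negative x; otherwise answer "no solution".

First find gcd(1183, 2405):
2405 = 2×1183 + 39
1183 = 30×39 + 13
39 = 3×13 + 0
gcd = 13 and 13 | 2028, so solutions exist. Divide through by 13: 91x ≡ 156 (mod 185).
Now find 91⁻¹ mod 185:
185 = 2×91 + 3
91 = 30×3 + 1
3 = 3×1 + 0
Back-substitute:
1 = 91 − 30·3
1 = −30·185 + 61·91
So 91⁻¹ ≡ 61 (mod 185).
Then x ≡ 61·156 ≡ 81 (mod 185); the smallest non-negative solution is x = 81.

81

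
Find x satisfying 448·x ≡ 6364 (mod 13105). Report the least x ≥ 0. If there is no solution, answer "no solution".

First find gcd(448, 13105):
13105 = 29·448 + 113
448 = 3·113 + 109
113 = 1·109 + 4
109 = 27·4 + 1
4 = 4·1 + 0
gcd = 1, so a unique solution mod 13105 exists.
Back-substitute for the Bézout coefficients:
1 = 109 − 27·4
1 = −27·113 + 28·109
1 = 28·448 − 111·113
1 = −111·13105 + 3247·448
So 448·(3247) ≡ 1 (mod 13105), giving 448⁻¹ ≡ 3247.
x ≡ 448⁻¹·6364 ≡ 3247·6364 ≡ 10428 (mod 13105).

10428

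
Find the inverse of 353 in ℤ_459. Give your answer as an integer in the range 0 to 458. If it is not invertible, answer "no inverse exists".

Run Euclid on (459, 353):
459 = 1×353 + 106
353 = 3×106 + 35
106 = 3×35 + 1
35 = 35×1 + 0
The gcd is 1. Working backward:
1 = 106 − 3·35
1 = −3·353 + 10·106
1 = 10·459 − 13·353
So 353·(-13) ≡ 1 (mod 459), and -13 ≡ 446 (mod 459).

446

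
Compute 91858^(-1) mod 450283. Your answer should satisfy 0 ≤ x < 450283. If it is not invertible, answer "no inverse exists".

107534

gcd(450283, 91858) by repeated division:
450283 = 4·91858 + 82851
91858 = 1·82851 + 9007
82851 = 9·9007 + 1788
9007 = 5·1788 + 67
1788 = 26·67 + 46
67 = 1·46 + 21
46 = 2·21 + 4
21 = 5·4 + 1
4 = 4·1 + 0
Since gcd(91858, 450283) = 1, back-substitute to write 1 as a combination:
1 = 21 − 5·4
1 = −5·46 + 11·21
1 = 11·67 − 16·46
1 = −16·1788 + 427·67
1 = 427·9007 − 2151·1788
1 = −2151·82851 + 19786·9007
1 = 19786·91858 − 21937·82851
1 = −21937·450283 + 107534·91858
So 91858·107534 ≡ 1 (mod 450283).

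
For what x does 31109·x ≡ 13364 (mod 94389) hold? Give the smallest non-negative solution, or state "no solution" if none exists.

First find gcd(31109, 94389):
94389 = 3×31109 + 1062
31109 = 29×1062 + 311
1062 = 3×311 + 129
311 = 2×129 + 53
129 = 2×53 + 23
53 = 2×23 + 7
23 = 3×7 + 2
7 = 3×2 + 1
2 = 2×1 + 0
gcd = 1, so a unique solution mod 94389 exists.
Back-substitute for the Bézout coefficients:
1 = 7 − 3·2
1 = −3·23 + 10·7
1 = 10·53 − 23·23
1 = −23·129 + 56·53
1 = 56·311 − 135·129
1 = −135·1062 + 461·311
1 = 461·31109 − 13504·1062
1 = −13504·94389 + 40973·31109
So 31109·(40973) ≡ 1 (mod 94389), giving 31109⁻¹ ≡ 40973.
x ≡ 31109⁻¹·13364 ≡ 40973·13364 ≡ 12583 (mod 94389).

12583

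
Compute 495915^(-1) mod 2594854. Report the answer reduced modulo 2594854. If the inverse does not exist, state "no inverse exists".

gcd(2594854, 495915) by repeated division:
2594854 = 5·495915 + 115279
495915 = 4·115279 + 34799
115279 = 3·34799 + 10882
34799 = 3·10882 + 2153
10882 = 5·2153 + 117
2153 = 18·117 + 47
117 = 2·47 + 23
47 = 2·23 + 1
23 = 23·1 + 0
Since gcd(495915, 2594854) = 1, back-substitute to write 1 as a combination:
1 = 47 − 2·23
1 = −2·117 + 5·47
1 = 5·2153 − 92·117
1 = −92·10882 + 465·2153
1 = 465·34799 − 1487·10882
1 = −1487·115279 + 4926·34799
1 = 4926·495915 − 21191·115279
1 = −21191·2594854 + 110881·495915
So 495915·110881 ≡ 1 (mod 2594854).

110881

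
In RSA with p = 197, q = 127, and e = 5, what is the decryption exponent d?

φ(n) = (p−1)(q−1) = 196·126 = 24696.
Need d with 5·d ≡ 1 (mod 24696). Apply the extended Euclidean algorithm:
24696 = 4939·5 + 1
5 = 5·1 + 0
Back-substitute:
1 = 24696 − 4939·5
So 5·(-4939) ≡ 1 (mod 24696), hence d ≡ -4939 ≡ 19757 (mod 24696).

19757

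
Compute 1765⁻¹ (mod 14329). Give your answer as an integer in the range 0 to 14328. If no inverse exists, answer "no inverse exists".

gcd(14329, 1765) by repeated division:
14329 = 8*1765 + 209
1765 = 8*209 + 93
209 = 2*93 + 23
93 = 4*23 + 1
23 = 23*1 + 0
Since gcd(1765, 14329) = 1, back-substitute to write 1 as a combination:
1 = 93 − 4·23
1 = −4·209 + 9·93
1 = 9·1765 − 76·209
1 = −76·14329 + 617·1765
So 1765·617 ≡ 1 (mod 14329).

617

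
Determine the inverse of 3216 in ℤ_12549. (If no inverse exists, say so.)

Euclidean algorithm on 12549, 3216:
12549 = 3·3216 + 2901
3216 = 1·2901 + 315
2901 = 9·315 + 66
315 = 4·66 + 51
66 = 1·51 + 15
51 = 3·15 + 6
15 = 2·6 + 3
6 = 2·3 + 0
Since gcd = 3 > 1, 3216 is not a unit mod 12549.

no inverse exists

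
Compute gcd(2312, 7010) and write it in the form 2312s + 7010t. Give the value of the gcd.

Apply Euclid's algorithm to 7010 and 2312:
7010 = 3·2312 + 74
2312 = 31·74 + 18
74 = 4·18 + 2
18 = 9·2 + 0
gcd(2312, 7010) = 2.
Back-substituting:
2 = 74 − 4·18
2 = −4·2312 + 125·74
2 = 125·7010 − 379·2312
So 2 = (125)·7010 + (-379)·2312.

2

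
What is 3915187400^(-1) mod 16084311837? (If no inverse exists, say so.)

Apply the Euclidean algorithm to 16084311837 and 3915187400:
16084311837 = 4*3915187400 + 423562237
3915187400 = 9*423562237 + 103127267
423562237 = 4*103127267 + 11053169
103127267 = 9*11053169 + 3648746
11053169 = 3*3648746 + 106931
3648746 = 34*106931 + 13092
106931 = 8*13092 + 2195
13092 = 5*2195 + 2117
2195 = 1*2117 + 78
2117 = 27*78 + 11
78 = 7*11 + 1
11 = 11*1 + 0
Since gcd(3915187400, 16084311837) = 1, back-substitute to write 1 as a combination:
1 = 78 − 7·11
1 = −7·2117 + 190·78
1 = 190·2195 − 197·2117
1 = −197·13092 + 1175·2195
1 = 1175·106931 − 9597·13092
1 = −9597·3648746 + 327473·106931
1 = 327473·11053169 − 992016·3648746
1 = −992016·103127267 + 9255617·11053169
1 = 9255617·423562237 − 38014484·103127267
1 = −38014484·3915187400 + 351385973·423562237
1 = 351385973·16084311837 − 1443558376·3915187400
So 3915187400·(-1443558376) ≡ 1 (mod 16084311837), and -1443558376 ≡ 14640753461 (mod 16084311837).

14640753461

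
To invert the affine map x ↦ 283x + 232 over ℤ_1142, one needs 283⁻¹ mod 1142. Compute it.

Run Euclid on (1142, 283):
1142 = 4×283 + 10
283 = 28×10 + 3
10 = 3×3 + 1
3 = 3×1 + 0
The gcd is 1. Working backward:
1 = 10 − 3·3
1 = −3·283 + 85·10
1 = 85·1142 − 343·283
Hence 283⁻¹ ≡ -343 ≡ 799 (mod 1142).

799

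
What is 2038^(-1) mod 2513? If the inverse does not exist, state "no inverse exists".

Run Euclid on (2513, 2038):
2513 = 1·2038 + 475
2038 = 4·475 + 138
475 = 3·138 + 61
138 = 2·61 + 16
61 = 3·16 + 13
16 = 1·13 + 3
13 = 4·3 + 1
3 = 3·1 + 0
Since gcd(2038, 2513) = 1, back-substitute to write 1 as a combination:
1 = 13 − 4·3
1 = −4·16 + 5·13
1 = 5·61 − 19·16
1 = −19·138 + 43·61
1 = 43·475 − 148·138
1 = −148·2038 + 635·475
1 = 635·2513 − 783·2038
So 2038·(-783) ≡ 1 (mod 2513), and -783 ≡ 1730 (mod 2513).

1730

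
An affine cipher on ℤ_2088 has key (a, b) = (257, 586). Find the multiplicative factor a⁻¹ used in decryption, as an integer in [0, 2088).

65

gcd(2088, 257) by repeated division:
2088 = 8*257 + 32
257 = 8*32 + 1
32 = 32*1 + 0
The gcd is 1. Working backward:
1 = 257 − 8·32
1 = −8·2088 + 65·257
So 257·65 ≡ 1 (mod 2088).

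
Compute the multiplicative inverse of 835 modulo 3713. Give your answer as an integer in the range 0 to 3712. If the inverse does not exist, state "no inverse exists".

gcd(3713, 835) by repeated division:
3713 = 4·835 + 373
835 = 2·373 + 89
373 = 4·89 + 17
89 = 5·17 + 4
17 = 4·4 + 1
4 = 4·1 + 0
gcd = 1, so the inverse exists. Back-substitute:
1 = 17 − 4·4
1 = −4·89 + 21·17
1 = 21·373 − 88·89
1 = −88·835 + 197·373
1 = 197·3713 − 876·835
So 835·(-876) ≡ 1 (mod 3713), and -876 ≡ 2837 (mod 3713).

2837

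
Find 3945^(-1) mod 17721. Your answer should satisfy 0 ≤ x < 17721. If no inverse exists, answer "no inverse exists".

Euclidean algorithm on 17721, 3945:
17721 = 4×3945 + 1941
3945 = 2×1941 + 63
1941 = 30×63 + 51
63 = 1×51 + 12
51 = 4×12 + 3
12 = 4×3 + 0
Since gcd = 3 > 1, 3945 is not a unit mod 17721.

no inverse exists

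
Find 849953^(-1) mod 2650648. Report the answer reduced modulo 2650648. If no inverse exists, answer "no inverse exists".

no inverse exists

Compute gcd(849953, 2650648):
2650648 = 3*849953 + 100789
849953 = 8*100789 + 43641
100789 = 2*43641 + 13507
43641 = 3*13507 + 3120
13507 = 4*3120 + 1027
3120 = 3*1027 + 39
1027 = 26*39 + 13
39 = 3*13 + 0
The gcd is 13, not 1, hence no inverse exists.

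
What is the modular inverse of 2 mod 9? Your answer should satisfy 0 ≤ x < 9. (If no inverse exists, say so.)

5

Extended Euclidean algorithm:
9 = 4*2 + 1
2 = 2*1 + 0
Since gcd(2, 9) = 1, back-substitute to write 1 as a combination:
1 = 9 − 4·2
Hence 2⁻¹ ≡ -4 ≡ 5 (mod 9).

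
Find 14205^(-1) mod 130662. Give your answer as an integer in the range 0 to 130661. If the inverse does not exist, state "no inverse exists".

no inverse exists

Compute gcd(14205, 130662):
130662 = 9·14205 + 2817
14205 = 5·2817 + 120
2817 = 23·120 + 57
120 = 2·57 + 6
57 = 9·6 + 3
6 = 2·3 + 0
The gcd is 3, not 1, hence no inverse exists.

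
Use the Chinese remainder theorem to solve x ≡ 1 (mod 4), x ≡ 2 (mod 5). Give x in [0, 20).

Write x = 1 + 4·k. Then 4·k ≡ 2 − 1 ≡ 1 (mod 5).
Need 4⁻¹ mod 5. Extended Euclid on (5, 4):
5 = 1·4 + 1
4 = 4·1 + 0
Back-substitute:
1 = 5 − 4
4⁻¹ ≡ 4 (mod 5), so k ≡ 4·1 ≡ 4 (mod 5).
x = 1 + 4·4 = 17.

17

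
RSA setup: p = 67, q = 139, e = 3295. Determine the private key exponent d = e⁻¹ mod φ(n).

6283

φ(n) = (p−1)(q−1) = 66·138 = 9108.
Need d with 3295·d ≡ 1 (mod 9108). Apply the extended Euclidean algorithm:
9108 = 2*3295 + 2518
3295 = 1*2518 + 777
2518 = 3*777 + 187
777 = 4*187 + 29
187 = 6*29 + 13
29 = 2*13 + 3
13 = 4*3 + 1
3 = 3*1 + 0
Back-substitute:
1 = 13 − 4·3
1 = −4·29 + 9·13
1 = 9·187 − 58·29
1 = −58·777 + 241·187
1 = 241·2518 − 781·777
1 = −781·3295 + 1022·2518
1 = 1022·9108 − 2825·3295
So 3295·(-2825) ≡ 1 (mod 9108), hence d ≡ -2825 ≡ 6283 (mod 9108).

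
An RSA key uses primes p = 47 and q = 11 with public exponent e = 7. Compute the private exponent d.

263

φ(n) = (p−1)(q−1) = 46·10 = 460.
Need d with 7·d ≡ 1 (mod 460). Apply the extended Euclidean algorithm:
460 = 65*7 + 5
7 = 1*5 + 2
5 = 2*2 + 1
2 = 2*1 + 0
Back-substitute:
1 = 5 − 2·2
1 = −2·7 + 3·5
1 = 3·460 − 197·7
So 7·(-197) ≡ 1 (mod 460), hence d ≡ -197 ≡ 263 (mod 460).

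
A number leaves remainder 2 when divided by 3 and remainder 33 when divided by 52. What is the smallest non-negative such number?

137

Write x = 2 + 3·k. Then 3·k ≡ 33 − 2 ≡ 31 (mod 52).
Need 3⁻¹ mod 52. Extended Euclid on (52, 3):
52 = 17×3 + 1
3 = 3×1 + 0
Back-substitute:
1 = 52 − 17·3
3⁻¹ ≡ 35 (mod 52), so k ≡ 35·31 ≡ 45 (mod 52).
x = 2 + 3·45 = 137.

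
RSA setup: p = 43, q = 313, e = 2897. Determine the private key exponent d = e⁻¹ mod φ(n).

φ(n) = (p−1)(q−1) = 42·312 = 13104.
Need d with 2897·d ≡ 1 (mod 13104). Apply the extended Euclidean algorithm:
13104 = 4*2897 + 1516
2897 = 1*1516 + 1381
1516 = 1*1381 + 135
1381 = 10*135 + 31
135 = 4*31 + 11
31 = 2*11 + 9
11 = 1*9 + 2
9 = 4*2 + 1
2 = 2*1 + 0
Back-substitute:
1 = 9 − 4·2
1 = −4·11 + 5·9
1 = 5·31 − 14·11
1 = −14·135 + 61·31
1 = 61·1381 − 624·135
1 = −624·1516 + 685·1381
1 = 685·2897 − 1309·1516
1 = −1309·13104 + 5921·2897
So 2897·5921 ≡ 1 (mod 13104), hence d = 5921.

5921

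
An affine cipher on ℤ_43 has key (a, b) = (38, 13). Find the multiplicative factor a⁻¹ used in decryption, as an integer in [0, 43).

17

gcd(43, 38) by repeated division:
43 = 1·38 + 5
38 = 7·5 + 3
5 = 1·3 + 2
3 = 1·2 + 1
2 = 2·1 + 0
The gcd is 1. Working backward:
1 = 3 − 2
1 = −5 + 2·3
1 = 2·38 − 15·5
1 = −15·43 + 17·38
So 38·17 ≡ 1 (mod 43).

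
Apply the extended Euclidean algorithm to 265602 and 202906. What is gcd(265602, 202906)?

Repeated division:
265602 = 1×202906 + 62696
202906 = 3×62696 + 14818
62696 = 4×14818 + 3424
14818 = 4×3424 + 1122
3424 = 3×1122 + 58
1122 = 19×58 + 20
58 = 2×20 + 18
20 = 1×18 + 2
18 = 9×2 + 0
gcd(265602, 202906) = 2.
Back-substituting:
2 = 20 − 18
2 = −58 + 3·20
2 = 3·1122 − 58·58
2 = −58·3424 + 177·1122
2 = 177·14818 − 766·3424
2 = −766·62696 + 3241·14818
2 = 3241·202906 − 10489·62696
2 = −10489·265602 + 13730·202906
So 2 = (-10489)·265602 + (13730)·202906.

2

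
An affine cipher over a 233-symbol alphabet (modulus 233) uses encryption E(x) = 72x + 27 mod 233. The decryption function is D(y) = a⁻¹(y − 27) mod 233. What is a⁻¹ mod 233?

Run Euclid on (233, 72):
233 = 3*72 + 17
72 = 4*17 + 4
17 = 4*4 + 1
4 = 4*1 + 0
The gcd is 1. Working backward:
1 = 17 − 4·4
1 = −4·72 + 17·17
1 = 17·233 − 55·72
Hence 72⁻¹ ≡ -55 ≡ 178 (mod 233).

178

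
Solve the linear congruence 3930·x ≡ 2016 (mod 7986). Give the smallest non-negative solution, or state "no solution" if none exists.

First find gcd(3930, 7986):
7986 = 2*3930 + 126
3930 = 31*126 + 24
126 = 5*24 + 6
24 = 4*6 + 0
gcd = 6 and 6 | 2016, so solutions exist. Divide through by 6: 655x ≡ 336 (mod 1331).
Now find 655⁻¹ mod 1331:
1331 = 2·655 + 21
655 = 31·21 + 4
21 = 5·4 + 1
4 = 4·1 + 0
Back-substitute:
1 = 21 − 5·4
1 = −5·655 + 156·21
1 = 156·1331 − 317·655
So 655·(-317) ≡ 1 (mod 1331), i.e. 655⁻¹ ≡ 1014.
Then x ≡ 1014·336 ≡ 1299 (mod 1331); the smallest non-negative solution is x = 1299.

1299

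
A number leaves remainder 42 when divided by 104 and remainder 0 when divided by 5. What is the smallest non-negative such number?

250

Write x = 42 + 104·k. Then 104·k ≡ 0 − 42 ≡ 3 (mod 5).
Need 104⁻¹ mod 5. Extended Euclid on (5, 4):
5 = 1*4 + 1
4 = 4*1 + 0
Back-substitute:
1 = 5 − 4
104⁻¹ ≡ 4 (mod 5), so k ≡ 4·3 ≡ 2 (mod 5).
x = 42 + 104·2 = 250.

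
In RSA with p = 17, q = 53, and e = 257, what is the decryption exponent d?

641

φ(n) = (p−1)(q−1) = 16·52 = 832.
Need d with 257·d ≡ 1 (mod 832). Apply the extended Euclidean algorithm:
832 = 3·257 + 61
257 = 4·61 + 13
61 = 4·13 + 9
13 = 1·9 + 4
9 = 2·4 + 1
4 = 4·1 + 0
Back-substitute:
1 = 9 − 2·4
1 = −2·13 + 3·9
1 = 3·61 − 14·13
1 = −14·257 + 59·61
1 = 59·832 − 191·257
So 257·(-191) ≡ 1 (mod 832), hence d ≡ -191 ≡ 641 (mod 832).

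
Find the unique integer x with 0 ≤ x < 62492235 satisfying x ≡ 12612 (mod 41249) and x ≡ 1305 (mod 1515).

Write x = 12612 + 41249·k. Then 41249·k ≡ 1305 − 12612 ≡ 813 (mod 1515).
Need 41249⁻¹ mod 1515. Extended Euclid on (1515, 344):
1515 = 4×344 + 139
344 = 2×139 + 66
139 = 2×66 + 7
66 = 9×7 + 3
7 = 2×3 + 1
3 = 3×1 + 0
Back-substitute:
1 = 7 − 2·3
1 = −2·66 + 19·7
1 = 19·139 − 40·66
1 = −40·344 + 99·139
1 = 99·1515 − 436·344
41249⁻¹ ≡ 1079 (mod 1515), so k ≡ 1079·813 ≡ 42 (mod 1515).
x = 12612 + 41249·42 = 1745070.

1745070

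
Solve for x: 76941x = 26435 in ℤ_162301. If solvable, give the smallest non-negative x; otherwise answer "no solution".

First find gcd(76941, 162301):
162301 = 2·76941 + 8419
76941 = 9·8419 + 1170
8419 = 7·1170 + 229
1170 = 5·229 + 25
229 = 9·25 + 4
25 = 6·4 + 1
4 = 4·1 + 0
gcd = 1, so a unique solution mod 162301 exists.
Back-substitute for the Bézout coefficients:
1 = 25 − 6·4
1 = −6·229 + 55·25
1 = 55·1170 − 281·229
1 = −281·8419 + 2022·1170
1 = 2022·76941 − 18479·8419
1 = −18479·162301 + 38980·76941
So 76941·(38980) ≡ 1 (mod 162301), giving 76941⁻¹ ≡ 38980.
x ≡ 76941⁻¹·26435 ≡ 38980·26435 ≡ 149552 (mod 162301).

149552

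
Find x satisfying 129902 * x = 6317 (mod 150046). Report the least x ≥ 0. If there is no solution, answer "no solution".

no solution

gcd(129902, 150046):
150046 = 1×129902 + 20144
129902 = 6×20144 + 9038
20144 = 2×9038 + 2068
9038 = 4×2068 + 766
2068 = 2×766 + 536
766 = 1×536 + 230
536 = 2×230 + 76
230 = 3×76 + 2
76 = 38×2 + 0
gcd = 2, but 2 ∤ 6317, so the congruence has no solution.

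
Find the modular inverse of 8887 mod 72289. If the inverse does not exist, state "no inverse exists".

4181

Run Euclid on (72289, 8887):
72289 = 8×8887 + 1193
8887 = 7×1193 + 536
1193 = 2×536 + 121
536 = 4×121 + 52
121 = 2×52 + 17
52 = 3×17 + 1
17 = 17×1 + 0
gcd = 1, so the inverse exists. Back-substitute:
1 = 52 − 3·17
1 = −3·121 + 7·52
1 = 7·536 − 31·121
1 = −31·1193 + 69·536
1 = 69·8887 − 514·1193
1 = −514·72289 + 4181·8887
So 8887·4181 ≡ 1 (mod 72289).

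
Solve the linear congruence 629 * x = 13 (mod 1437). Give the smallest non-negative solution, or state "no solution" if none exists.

329

First find gcd(629, 1437):
1437 = 2·629 + 179
629 = 3·179 + 92
179 = 1·92 + 87
92 = 1·87 + 5
87 = 17·5 + 2
5 = 2·2 + 1
2 = 2·1 + 0
gcd = 1, so a unique solution mod 1437 exists.
Back-substitute for the Bézout coefficients:
1 = 5 − 2·2
1 = −2·87 + 35·5
1 = 35·92 − 37·87
1 = −37·179 + 72·92
1 = 72·629 − 253·179
1 = −253·1437 + 578·629
So 629·(578) ≡ 1 (mod 1437), giving 629⁻¹ ≡ 578.
x ≡ 629⁻¹·13 ≡ 578·13 ≡ 329 (mod 1437).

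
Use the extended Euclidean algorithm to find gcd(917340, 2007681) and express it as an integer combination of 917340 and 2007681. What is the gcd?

Apply Euclid's algorithm to 2007681 and 917340:
2007681 = 2·917340 + 173001
917340 = 5·173001 + 52335
173001 = 3·52335 + 15996
52335 = 3·15996 + 4347
15996 = 3·4347 + 2955
4347 = 1·2955 + 1392
2955 = 2·1392 + 171
1392 = 8·171 + 24
171 = 7·24 + 3
24 = 8·3 + 0
gcd(917340, 2007681) = 3.
Express as a combination:
3 = 171 − 7·24
3 = −7·1392 + 57·171
3 = 57·2955 − 121·1392
3 = −121·4347 + 178·2955
3 = 178·15996 − 655·4347
3 = −655·52335 + 2143·15996
3 = 2143·173001 − 7084·52335
3 = −7084·917340 + 37563·173001
3 = 37563·2007681 − 82210·917340
So 3 = (37563)·2007681 + (-82210)·917340.

3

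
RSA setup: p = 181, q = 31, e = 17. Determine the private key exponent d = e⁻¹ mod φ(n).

953

φ(n) = (p−1)(q−1) = 180·30 = 5400.
Need d with 17·d ≡ 1 (mod 5400). Apply the extended Euclidean algorithm:
5400 = 317×17 + 11
17 = 1×11 + 6
11 = 1×6 + 5
6 = 1×5 + 1
5 = 5×1 + 0
Back-substitute:
1 = 6 − 5
1 = −11 + 2·6
1 = 2·17 − 3·11
1 = −3·5400 + 953·17
So 17·953 ≡ 1 (mod 5400), hence d = 953.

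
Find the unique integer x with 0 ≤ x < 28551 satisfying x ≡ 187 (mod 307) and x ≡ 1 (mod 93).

187

Write x = 187 + 307·k. Then 307·k ≡ 1 − 187 ≡ 0 (mod 93).
Need 307⁻¹ mod 93. Extended Euclid on (93, 28):
93 = 3*28 + 9
28 = 3*9 + 1
9 = 9*1 + 0
Back-substitute:
1 = 28 − 3·9
1 = −3·93 + 10·28
307⁻¹ ≡ 10 (mod 93), so k ≡ 10·0 ≡ 0 (mod 93).
x = 187 + 307·0 = 187.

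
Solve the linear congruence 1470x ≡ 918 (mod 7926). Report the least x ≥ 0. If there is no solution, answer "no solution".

First find gcd(1470, 7926):
7926 = 5×1470 + 576
1470 = 2×576 + 318
576 = 1×318 + 258
318 = 1×258 + 60
258 = 4×60 + 18
60 = 3×18 + 6
18 = 3×6 + 0
gcd = 6 and 6 | 918, so solutions exist. Divide through by 6: 245x ≡ 153 (mod 1321).
Now find 245⁻¹ mod 1321:
1321 = 5×245 + 96
245 = 2×96 + 53
96 = 1×53 + 43
53 = 1×43 + 10
43 = 4×10 + 3
10 = 3×3 + 1
3 = 3×1 + 0
Back-substitute:
1 = 10 − 3·3
1 = −3·43 + 13·10
1 = 13·53 − 16·43
1 = −16·96 + 29·53
1 = 29·245 − 74·96
1 = −74·1321 + 399·245
So 245⁻¹ ≡ 399 (mod 1321).
Then x ≡ 399·153 ≡ 281 (mod 1321); the smallest non-negative solution is x = 281.

281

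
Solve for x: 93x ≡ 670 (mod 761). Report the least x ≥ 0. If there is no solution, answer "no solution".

First find gcd(93, 761):
761 = 8·93 + 17
93 = 5·17 + 8
17 = 2·8 + 1
8 = 8·1 + 0
gcd = 1, so a unique solution mod 761 exists.
Back-substitute for the Bézout coefficients:
1 = 17 − 2·8
1 = −2·93 + 11·17
1 = 11·761 − 90·93
So 93·(-90) ≡ 1 (mod 761), giving 93⁻¹ ≡ 671.
x ≡ 93⁻¹·670 ≡ 671·670 ≡ 580 (mod 761).

580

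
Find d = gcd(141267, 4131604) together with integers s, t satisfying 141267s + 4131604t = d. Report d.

1

Repeated division:
4131604 = 29×141267 + 34861
141267 = 4×34861 + 1823
34861 = 19×1823 + 224
1823 = 8×224 + 31
224 = 7×31 + 7
31 = 4×7 + 3
7 = 2×3 + 1
3 = 3×1 + 0
gcd(141267, 4131604) = 1.
Working backward:
1 = 7 − 2·3
1 = −2·31 + 9·7
1 = 9·224 − 65·31
1 = −65·1823 + 529·224
1 = 529·34861 − 10116·1823
1 = −10116·141267 + 40993·34861
1 = 40993·4131604 − 1198913·141267
So 1 = (40993)·4131604 + (-1198913)·141267.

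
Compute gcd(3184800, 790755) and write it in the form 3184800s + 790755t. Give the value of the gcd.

Apply Euclid's algorithm to 3184800 and 790755:
3184800 = 4*790755 + 21780
790755 = 36*21780 + 6675
21780 = 3*6675 + 1755
6675 = 3*1755 + 1410
1755 = 1*1410 + 345
1410 = 4*345 + 30
345 = 11*30 + 15
30 = 2*15 + 0
gcd(3184800, 790755) = 15.
Express as a combination:
15 = 345 − 11·30
15 = −11·1410 + 45·345
15 = 45·1755 − 56·1410
15 = −56·6675 + 213·1755
15 = 213·21780 − 695·6675
15 = −695·790755 + 25233·21780
15 = 25233·3184800 − 101627·790755
So 15 = (25233)·3184800 + (-101627)·790755.

15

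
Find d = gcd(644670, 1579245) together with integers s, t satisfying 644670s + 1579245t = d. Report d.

15

Euclidean algorithm:
1579245 = 2·644670 + 289905
644670 = 2·289905 + 64860
289905 = 4·64860 + 30465
64860 = 2·30465 + 3930
30465 = 7·3930 + 2955
3930 = 1·2955 + 975
2955 = 3·975 + 30
975 = 32·30 + 15
30 = 2·15 + 0
gcd(644670, 1579245) = 15.
Express as a combination:
15 = 975 − 32·30
15 = −32·2955 + 97·975
15 = 97·3930 − 129·2955
15 = −129·30465 + 1000·3930
15 = 1000·64860 − 2129·30465
15 = −2129·289905 + 9516·64860
15 = 9516·644670 − 21161·289905
15 = −21161·1579245 + 51838·644670
So 15 = (-21161)·1579245 + (51838)·644670.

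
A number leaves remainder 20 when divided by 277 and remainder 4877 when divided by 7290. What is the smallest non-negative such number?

1185857

Write x = 20 + 277·k. Then 277·k ≡ 4877 − 20 ≡ 4857 (mod 7290).
Need 277⁻¹ mod 7290. Extended Euclid on (7290, 277):
7290 = 26*277 + 88
277 = 3*88 + 13
88 = 6*13 + 10
13 = 1*10 + 3
10 = 3*3 + 1
3 = 3*1 + 0
Back-substitute:
1 = 10 − 3·3
1 = −3·13 + 4·10
1 = 4·88 − 27·13
1 = −27·277 + 85·88
1 = 85·7290 − 2237·277
277⁻¹ ≡ 5053 (mod 7290), so k ≡ 5053·4857 ≡ 4281 (mod 7290).
x = 20 + 277·4281 = 1185857.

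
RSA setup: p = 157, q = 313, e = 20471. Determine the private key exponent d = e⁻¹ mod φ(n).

7751

φ(n) = (p−1)(q−1) = 156·312 = 48672.
Need d with 20471·d ≡ 1 (mod 48672). Apply the extended Euclidean algorithm:
48672 = 2·20471 + 7730
20471 = 2·7730 + 5011
7730 = 1·5011 + 2719
5011 = 1·2719 + 2292
2719 = 1·2292 + 427
2292 = 5·427 + 157
427 = 2·157 + 113
157 = 1·113 + 44
113 = 2·44 + 25
44 = 1·25 + 19
25 = 1·19 + 6
19 = 3·6 + 1
6 = 6·1 + 0
Back-substitute:
1 = 19 − 3·6
1 = −3·25 + 4·19
1 = 4·44 − 7·25
1 = −7·113 + 18·44
1 = 18·157 − 25·113
1 = −25·427 + 68·157
1 = 68·2292 − 365·427
1 = −365·2719 + 433·2292
1 = 433·5011 − 798·2719
1 = −798·7730 + 1231·5011
1 = 1231·20471 − 3260·7730
1 = −3260·48672 + 7751·20471
So 20471·7751 ≡ 1 (mod 48672), hence d = 7751.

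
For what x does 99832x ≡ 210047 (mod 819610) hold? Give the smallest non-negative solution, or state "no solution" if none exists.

no solution

gcd(99832, 819610):
819610 = 8·99832 + 20954
99832 = 4·20954 + 16016
20954 = 1·16016 + 4938
16016 = 3·4938 + 1202
4938 = 4·1202 + 130
1202 = 9·130 + 32
130 = 4·32 + 2
32 = 16·2 + 0
gcd = 2, but 2 ∤ 210047, so the congruence has no solution.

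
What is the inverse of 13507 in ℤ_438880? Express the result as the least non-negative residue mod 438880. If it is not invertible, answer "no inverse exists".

Compute gcd(13507, 438880):
438880 = 32*13507 + 6656
13507 = 2*6656 + 195
6656 = 34*195 + 26
195 = 7*26 + 13
26 = 2*13 + 0
The gcd is 13, not 1, hence no inverse exists.

no inverse exists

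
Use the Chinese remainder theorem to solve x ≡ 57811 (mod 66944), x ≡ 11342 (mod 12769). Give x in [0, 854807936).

Write x = 57811 + 66944·k. Then 66944·k ≡ 11342 − 57811 ≡ 4607 (mod 12769).
Need 66944⁻¹ mod 12769. Extended Euclid on (12769, 3099):
12769 = 4×3099 + 373
3099 = 8×373 + 115
373 = 3×115 + 28
115 = 4×28 + 3
28 = 9×3 + 1
3 = 3×1 + 0
Back-substitute:
1 = 28 − 9·3
1 = −9·115 + 37·28
1 = 37·373 − 120·115
1 = −120·3099 + 997·373
1 = 997·12769 − 4108·3099
66944⁻¹ ≡ 8661 (mod 12769), so k ≡ 8661·4607 ≡ 10871 (mod 12769).
x = 57811 + 66944·10871 = 727806035.

727806035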